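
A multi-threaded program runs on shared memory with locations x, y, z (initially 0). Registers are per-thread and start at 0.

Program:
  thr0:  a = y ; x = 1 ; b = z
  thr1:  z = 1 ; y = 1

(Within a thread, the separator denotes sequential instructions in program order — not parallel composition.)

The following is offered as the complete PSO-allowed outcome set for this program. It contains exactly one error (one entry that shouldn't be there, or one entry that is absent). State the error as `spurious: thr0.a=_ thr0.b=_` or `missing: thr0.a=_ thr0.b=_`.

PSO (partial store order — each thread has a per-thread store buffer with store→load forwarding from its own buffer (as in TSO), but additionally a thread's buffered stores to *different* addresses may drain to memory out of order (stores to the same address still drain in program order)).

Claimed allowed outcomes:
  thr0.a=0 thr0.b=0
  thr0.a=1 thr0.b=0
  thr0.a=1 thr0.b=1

outcome vector order: (thr0.a,thr0.b)
[PSO] allowed = {0/0 0/1 1/0 1/1}
PSO∖claimed = {0/1}

missing: thr0.a=0 thr0.b=1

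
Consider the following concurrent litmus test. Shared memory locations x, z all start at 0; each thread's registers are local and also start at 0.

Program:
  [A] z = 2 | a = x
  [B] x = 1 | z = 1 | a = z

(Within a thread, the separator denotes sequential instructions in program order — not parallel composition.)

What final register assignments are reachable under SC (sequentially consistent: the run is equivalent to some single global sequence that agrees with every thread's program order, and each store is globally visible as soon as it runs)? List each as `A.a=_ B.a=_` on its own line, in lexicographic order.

A.a=0 B.a=1
A.a=1 B.a=1
A.a=1 B.a=2

outcome vector order: (A.a,B.a)
|SC outcomes| = 3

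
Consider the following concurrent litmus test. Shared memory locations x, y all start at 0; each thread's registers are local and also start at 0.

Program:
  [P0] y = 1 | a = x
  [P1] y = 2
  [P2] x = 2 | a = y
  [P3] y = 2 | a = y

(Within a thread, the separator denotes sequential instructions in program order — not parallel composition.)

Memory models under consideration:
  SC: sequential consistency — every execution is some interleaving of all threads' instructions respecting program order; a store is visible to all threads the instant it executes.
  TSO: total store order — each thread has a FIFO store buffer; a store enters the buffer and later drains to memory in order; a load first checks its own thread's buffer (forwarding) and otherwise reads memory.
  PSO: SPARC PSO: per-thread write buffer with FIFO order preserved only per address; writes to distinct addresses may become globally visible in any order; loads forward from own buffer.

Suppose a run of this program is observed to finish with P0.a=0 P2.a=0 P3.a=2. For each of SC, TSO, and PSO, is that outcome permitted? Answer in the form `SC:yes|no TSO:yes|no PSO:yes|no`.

SC:no TSO:yes PSO:yes

outcome vector order: (P0.a,P2.a,P3.a)
SC: 10 outcomes — {011; 012; 021; 022; 201; 202; 211; 212; 221; 222}
TSO: 12 outcomes — {001; 002; 011; 012; 021; 022; 201; 202; 211; 212; 221; 222}
PSO: 12 outcomes — {001; 002; 011; 012; 021; 022; 201; 202; 211; 212; 221; 222}
target 002 ∈ {TSO,PSO}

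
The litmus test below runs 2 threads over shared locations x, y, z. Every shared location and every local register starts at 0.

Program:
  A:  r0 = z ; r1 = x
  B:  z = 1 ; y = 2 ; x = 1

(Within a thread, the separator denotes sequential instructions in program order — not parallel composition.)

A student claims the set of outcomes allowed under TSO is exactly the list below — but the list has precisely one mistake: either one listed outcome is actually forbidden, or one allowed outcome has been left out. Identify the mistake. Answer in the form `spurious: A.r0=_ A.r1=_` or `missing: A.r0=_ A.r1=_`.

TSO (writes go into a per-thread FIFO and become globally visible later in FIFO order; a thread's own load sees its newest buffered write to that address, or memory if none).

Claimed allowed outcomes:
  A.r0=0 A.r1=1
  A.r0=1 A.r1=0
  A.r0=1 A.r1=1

missing: A.r0=0 A.r1=0

outcome vector order: (A.r0,A.r1)
under TSO → 0/0, 0/1, 1/0, 1/1
TSO∖claimed = {0/0}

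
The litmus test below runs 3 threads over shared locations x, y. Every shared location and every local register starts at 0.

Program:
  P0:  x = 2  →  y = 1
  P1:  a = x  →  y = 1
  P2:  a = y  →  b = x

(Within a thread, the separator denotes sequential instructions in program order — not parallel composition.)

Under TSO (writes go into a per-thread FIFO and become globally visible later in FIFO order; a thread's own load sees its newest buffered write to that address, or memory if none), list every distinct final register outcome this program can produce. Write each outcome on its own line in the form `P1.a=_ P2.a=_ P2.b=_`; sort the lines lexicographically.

outcome vector order: (P1.a,P2.a,P2.b)
|TSO outcomes| = 7

P1.a=0 P2.a=0 P2.b=0
P1.a=0 P2.a=0 P2.b=2
P1.a=0 P2.a=1 P2.b=0
P1.a=0 P2.a=1 P2.b=2
P1.a=2 P2.a=0 P2.b=0
P1.a=2 P2.a=0 P2.b=2
P1.a=2 P2.a=1 P2.b=2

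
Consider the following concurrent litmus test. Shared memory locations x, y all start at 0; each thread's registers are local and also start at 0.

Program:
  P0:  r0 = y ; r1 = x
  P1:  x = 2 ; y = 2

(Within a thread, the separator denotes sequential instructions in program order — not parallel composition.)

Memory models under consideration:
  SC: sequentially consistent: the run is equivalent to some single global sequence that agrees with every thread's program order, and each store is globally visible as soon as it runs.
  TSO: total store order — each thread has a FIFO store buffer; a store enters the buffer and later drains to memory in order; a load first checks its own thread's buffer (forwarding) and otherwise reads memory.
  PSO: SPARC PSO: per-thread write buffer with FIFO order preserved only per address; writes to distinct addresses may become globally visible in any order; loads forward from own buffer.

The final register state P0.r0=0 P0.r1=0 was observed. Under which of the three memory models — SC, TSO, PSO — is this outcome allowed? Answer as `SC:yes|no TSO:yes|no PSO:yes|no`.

outcome vector order: (P0.r0,P0.r1)
SC (3): 0/0; 0/2; 2/2
TSO (3): 0/0; 0/2; 2/2
PSO (4): 0/0; 0/2; 2/0; 2/2
target 0/0 ∈ {SC,TSO,PSO}

SC:yes TSO:yes PSO:yes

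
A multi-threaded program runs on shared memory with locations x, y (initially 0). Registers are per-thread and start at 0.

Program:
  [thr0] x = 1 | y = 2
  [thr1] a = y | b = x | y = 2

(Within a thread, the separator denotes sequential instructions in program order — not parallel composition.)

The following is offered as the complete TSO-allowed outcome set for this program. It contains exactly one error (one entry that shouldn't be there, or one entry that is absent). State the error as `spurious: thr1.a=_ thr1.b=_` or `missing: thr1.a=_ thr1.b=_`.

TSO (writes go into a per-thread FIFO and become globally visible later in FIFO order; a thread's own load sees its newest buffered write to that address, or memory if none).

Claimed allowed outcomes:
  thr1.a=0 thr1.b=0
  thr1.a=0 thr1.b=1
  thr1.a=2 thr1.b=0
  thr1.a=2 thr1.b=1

outcome vector order: (thr1.a,thr1.b)
under TSO → 00 01 21
claimed∖TSO = {20}

spurious: thr1.a=2 thr1.b=0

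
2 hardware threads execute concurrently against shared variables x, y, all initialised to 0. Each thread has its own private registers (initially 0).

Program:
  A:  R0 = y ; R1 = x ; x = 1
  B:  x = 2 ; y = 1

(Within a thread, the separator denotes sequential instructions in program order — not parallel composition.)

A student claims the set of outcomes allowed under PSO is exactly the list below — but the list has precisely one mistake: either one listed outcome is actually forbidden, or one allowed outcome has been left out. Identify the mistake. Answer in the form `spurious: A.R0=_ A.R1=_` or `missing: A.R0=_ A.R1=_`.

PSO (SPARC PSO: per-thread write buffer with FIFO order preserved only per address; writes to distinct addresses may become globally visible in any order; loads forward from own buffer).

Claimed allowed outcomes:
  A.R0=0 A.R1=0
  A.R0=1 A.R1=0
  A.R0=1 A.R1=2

outcome vector order: (A.R0,A.R1)
under PSO → (0,0); (0,2); (1,0); (1,2)
PSO∖claimed = {(0,2)}

missing: A.R0=0 A.R1=2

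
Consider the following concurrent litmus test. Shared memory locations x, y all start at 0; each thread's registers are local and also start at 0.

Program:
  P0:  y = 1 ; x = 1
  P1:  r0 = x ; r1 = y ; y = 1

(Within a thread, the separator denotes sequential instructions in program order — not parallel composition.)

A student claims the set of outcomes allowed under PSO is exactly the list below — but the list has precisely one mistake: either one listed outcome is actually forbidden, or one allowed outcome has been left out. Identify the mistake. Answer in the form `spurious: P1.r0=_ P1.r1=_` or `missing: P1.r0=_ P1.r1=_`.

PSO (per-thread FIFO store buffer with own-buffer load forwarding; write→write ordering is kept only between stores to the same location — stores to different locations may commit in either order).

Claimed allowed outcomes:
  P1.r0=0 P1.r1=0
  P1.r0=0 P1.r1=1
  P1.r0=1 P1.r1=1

outcome vector order: (P1.r0,P1.r1)
PSO (4): (0,0); (0,1); (1,0); (1,1)
PSO∖claimed = {(1,0)}

missing: P1.r0=1 P1.r1=0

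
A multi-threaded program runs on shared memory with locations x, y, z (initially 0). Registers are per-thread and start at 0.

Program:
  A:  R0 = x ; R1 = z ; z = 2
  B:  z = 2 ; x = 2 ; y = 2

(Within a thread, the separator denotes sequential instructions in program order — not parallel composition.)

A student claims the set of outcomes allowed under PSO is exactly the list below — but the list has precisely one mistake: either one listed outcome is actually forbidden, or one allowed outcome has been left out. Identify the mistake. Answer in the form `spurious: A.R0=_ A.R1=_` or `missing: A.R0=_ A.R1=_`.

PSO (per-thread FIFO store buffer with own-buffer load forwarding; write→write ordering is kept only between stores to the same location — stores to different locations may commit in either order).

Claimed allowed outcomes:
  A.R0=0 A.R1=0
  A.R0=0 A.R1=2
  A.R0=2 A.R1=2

missing: A.R0=2 A.R1=0

outcome vector order: (A.R0,A.R1)
PSO: 4 outcomes — {<0 0>, <0 2>, <2 0>, <2 2>}
PSO∖claimed = {<2 0>}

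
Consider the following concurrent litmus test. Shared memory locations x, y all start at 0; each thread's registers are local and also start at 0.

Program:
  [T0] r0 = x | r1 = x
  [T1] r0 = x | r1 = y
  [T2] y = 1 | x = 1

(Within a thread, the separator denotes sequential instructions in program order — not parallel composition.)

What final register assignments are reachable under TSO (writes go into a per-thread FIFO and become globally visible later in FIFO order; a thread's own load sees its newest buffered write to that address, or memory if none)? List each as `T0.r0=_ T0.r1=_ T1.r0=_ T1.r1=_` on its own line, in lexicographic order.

outcome vector order: (T0.r0,T0.r1,T1.r0,T1.r1)
|TSO outcomes| = 9

T0.r0=0 T0.r1=0 T1.r0=0 T1.r1=0
T0.r0=0 T0.r1=0 T1.r0=0 T1.r1=1
T0.r0=0 T0.r1=0 T1.r0=1 T1.r1=1
T0.r0=0 T0.r1=1 T1.r0=0 T1.r1=0
T0.r0=0 T0.r1=1 T1.r0=0 T1.r1=1
T0.r0=0 T0.r1=1 T1.r0=1 T1.r1=1
T0.r0=1 T0.r1=1 T1.r0=0 T1.r1=0
T0.r0=1 T0.r1=1 T1.r0=0 T1.r1=1
T0.r0=1 T0.r1=1 T1.r0=1 T1.r1=1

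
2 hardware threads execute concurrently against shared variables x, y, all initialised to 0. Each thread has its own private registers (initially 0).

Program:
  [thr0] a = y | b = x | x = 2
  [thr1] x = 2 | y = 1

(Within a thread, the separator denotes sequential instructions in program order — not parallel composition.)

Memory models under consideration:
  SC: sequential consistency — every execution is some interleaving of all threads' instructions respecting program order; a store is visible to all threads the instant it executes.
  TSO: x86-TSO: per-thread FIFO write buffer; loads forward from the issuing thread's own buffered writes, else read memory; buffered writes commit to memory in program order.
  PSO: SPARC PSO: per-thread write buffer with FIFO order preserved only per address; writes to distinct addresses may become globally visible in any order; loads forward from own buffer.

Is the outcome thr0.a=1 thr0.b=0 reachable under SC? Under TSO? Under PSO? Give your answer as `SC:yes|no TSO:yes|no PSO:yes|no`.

outcome vector order: (thr0.a,thr0.b)
SC: 3 outcomes — {00; 02; 12}
TSO: 3 outcomes — {00; 02; 12}
PSO: 4 outcomes — {00; 02; 10; 12}
target 10 ∈ {PSO}

SC:no TSO:no PSO:yes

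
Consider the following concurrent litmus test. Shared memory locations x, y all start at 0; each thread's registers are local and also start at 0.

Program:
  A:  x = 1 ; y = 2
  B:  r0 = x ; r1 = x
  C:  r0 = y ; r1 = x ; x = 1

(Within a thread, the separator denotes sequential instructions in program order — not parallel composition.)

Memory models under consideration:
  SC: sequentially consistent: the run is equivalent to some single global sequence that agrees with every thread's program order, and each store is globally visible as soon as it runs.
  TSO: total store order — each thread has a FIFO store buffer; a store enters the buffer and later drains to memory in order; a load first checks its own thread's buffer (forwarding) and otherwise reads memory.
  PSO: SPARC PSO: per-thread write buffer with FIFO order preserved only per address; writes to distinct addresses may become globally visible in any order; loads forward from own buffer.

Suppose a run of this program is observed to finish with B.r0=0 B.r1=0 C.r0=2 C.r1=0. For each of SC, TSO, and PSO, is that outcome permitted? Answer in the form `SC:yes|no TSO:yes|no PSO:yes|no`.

outcome vector order: (B.r0,B.r1,C.r0,C.r1)
SC (9): <0 0 0 0>; <0 0 0 1>; <0 0 2 1>; <0 1 0 0>; <0 1 0 1>; <0 1 2 1>; <1 1 0 0>; <1 1 0 1>; <1 1 2 1>
TSO (9): <0 0 0 0>; <0 0 0 1>; <0 0 2 1>; <0 1 0 0>; <0 1 0 1>; <0 1 2 1>; <1 1 0 0>; <1 1 0 1>; <1 1 2 1>
PSO (12): <0 0 0 0>; <0 0 0 1>; <0 0 2 0>; <0 0 2 1>; <0 1 0 0>; <0 1 0 1>; <0 1 2 0>; <0 1 2 1>; <1 1 0 0>; <1 1 0 1>; <1 1 2 0>; <1 1 2 1>
target <0 0 2 0> ∈ {PSO}

SC:no TSO:no PSO:yes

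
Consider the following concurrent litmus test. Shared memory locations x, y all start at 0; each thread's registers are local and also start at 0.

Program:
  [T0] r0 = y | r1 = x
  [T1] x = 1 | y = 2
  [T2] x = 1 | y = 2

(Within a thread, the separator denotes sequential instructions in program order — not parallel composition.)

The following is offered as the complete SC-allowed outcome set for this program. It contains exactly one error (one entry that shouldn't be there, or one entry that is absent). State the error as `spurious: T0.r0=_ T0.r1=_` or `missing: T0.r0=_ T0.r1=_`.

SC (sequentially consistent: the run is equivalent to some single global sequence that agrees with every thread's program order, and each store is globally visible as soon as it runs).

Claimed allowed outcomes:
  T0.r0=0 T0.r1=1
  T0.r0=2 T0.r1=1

outcome vector order: (T0.r0,T0.r1)
under SC → 00 01 21
SC∖claimed = {00}

missing: T0.r0=0 T0.r1=0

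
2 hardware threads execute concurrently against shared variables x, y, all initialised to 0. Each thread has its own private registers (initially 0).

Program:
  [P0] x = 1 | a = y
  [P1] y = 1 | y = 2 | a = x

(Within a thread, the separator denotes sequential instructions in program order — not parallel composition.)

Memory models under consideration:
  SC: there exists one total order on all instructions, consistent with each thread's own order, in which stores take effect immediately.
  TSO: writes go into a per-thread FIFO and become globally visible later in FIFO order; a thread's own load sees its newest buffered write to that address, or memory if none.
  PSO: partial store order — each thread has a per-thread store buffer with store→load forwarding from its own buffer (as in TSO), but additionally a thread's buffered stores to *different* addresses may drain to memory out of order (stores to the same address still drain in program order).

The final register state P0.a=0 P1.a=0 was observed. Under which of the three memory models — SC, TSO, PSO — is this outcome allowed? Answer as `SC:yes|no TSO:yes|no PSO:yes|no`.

SC:no TSO:yes PSO:yes

outcome vector order: (P0.a,P1.a)
[SC] allowed = {0/1 1/1 2/0 2/1}
[TSO] allowed = {0/0 0/1 1/0 1/1 2/0 2/1}
[PSO] allowed = {0/0 0/1 1/0 1/1 2/0 2/1}
target 0/0 ∈ {TSO,PSO}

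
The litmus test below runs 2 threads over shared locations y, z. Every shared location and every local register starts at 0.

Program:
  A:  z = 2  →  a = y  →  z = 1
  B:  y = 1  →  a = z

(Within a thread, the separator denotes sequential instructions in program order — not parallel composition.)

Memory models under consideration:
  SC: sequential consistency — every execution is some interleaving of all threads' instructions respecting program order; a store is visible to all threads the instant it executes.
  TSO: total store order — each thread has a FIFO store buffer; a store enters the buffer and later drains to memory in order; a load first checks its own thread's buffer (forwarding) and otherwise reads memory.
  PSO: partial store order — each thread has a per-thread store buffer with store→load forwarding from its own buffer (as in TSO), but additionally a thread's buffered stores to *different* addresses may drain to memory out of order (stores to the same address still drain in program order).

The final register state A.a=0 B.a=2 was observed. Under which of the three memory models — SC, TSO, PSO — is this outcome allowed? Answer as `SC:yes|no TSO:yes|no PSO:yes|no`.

SC:yes TSO:yes PSO:yes

outcome vector order: (A.a,B.a)
SC: 5 outcomes — {(0,1) (0,2) (1,0) (1,1) (1,2)}
TSO: 6 outcomes — {(0,0) (0,1) (0,2) (1,0) (1,1) (1,2)}
PSO: 6 outcomes — {(0,0) (0,1) (0,2) (1,0) (1,1) (1,2)}
target (0,2) ∈ {SC,TSO,PSO}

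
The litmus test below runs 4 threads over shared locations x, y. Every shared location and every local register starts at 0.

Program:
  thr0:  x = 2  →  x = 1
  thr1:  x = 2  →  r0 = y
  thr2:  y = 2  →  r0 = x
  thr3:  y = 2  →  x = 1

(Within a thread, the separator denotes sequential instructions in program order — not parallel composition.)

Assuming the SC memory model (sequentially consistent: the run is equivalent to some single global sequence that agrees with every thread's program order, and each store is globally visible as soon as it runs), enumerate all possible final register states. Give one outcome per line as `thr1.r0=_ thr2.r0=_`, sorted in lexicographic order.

outcome vector order: (thr1.r0,thr2.r0)
|SC outcomes| = 5

thr1.r0=0 thr2.r0=1
thr1.r0=0 thr2.r0=2
thr1.r0=2 thr2.r0=0
thr1.r0=2 thr2.r0=1
thr1.r0=2 thr2.r0=2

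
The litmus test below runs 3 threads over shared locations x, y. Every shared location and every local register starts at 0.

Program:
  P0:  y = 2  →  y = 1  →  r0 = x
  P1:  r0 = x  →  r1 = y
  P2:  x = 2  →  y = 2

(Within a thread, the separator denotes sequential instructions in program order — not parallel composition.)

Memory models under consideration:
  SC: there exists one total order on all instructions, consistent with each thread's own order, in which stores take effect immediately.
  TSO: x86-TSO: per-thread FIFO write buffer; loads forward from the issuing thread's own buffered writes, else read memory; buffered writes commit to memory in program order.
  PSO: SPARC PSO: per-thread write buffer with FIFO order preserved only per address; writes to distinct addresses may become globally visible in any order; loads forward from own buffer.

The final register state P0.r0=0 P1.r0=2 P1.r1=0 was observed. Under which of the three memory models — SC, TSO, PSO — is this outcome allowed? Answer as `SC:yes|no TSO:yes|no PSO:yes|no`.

outcome vector order: (P0.r0,P1.r0,P1.r1)
SC: 11 outcomes — {<0 0 0>; <0 0 1>; <0 0 2>; <0 2 1>; <0 2 2>; <2 0 0>; <2 0 1>; <2 0 2>; <2 2 0>; <2 2 1>; <2 2 2>}
TSO: 12 outcomes — {<0 0 0>; <0 0 1>; <0 0 2>; <0 2 0>; <0 2 1>; <0 2 2>; <2 0 0>; <2 0 1>; <2 0 2>; <2 2 0>; <2 2 1>; <2 2 2>}
PSO: 12 outcomes — {<0 0 0>; <0 0 1>; <0 0 2>; <0 2 0>; <0 2 1>; <0 2 2>; <2 0 0>; <2 0 1>; <2 0 2>; <2 2 0>; <2 2 1>; <2 2 2>}
target <0 2 0> ∈ {TSO,PSO}

SC:no TSO:yes PSO:yes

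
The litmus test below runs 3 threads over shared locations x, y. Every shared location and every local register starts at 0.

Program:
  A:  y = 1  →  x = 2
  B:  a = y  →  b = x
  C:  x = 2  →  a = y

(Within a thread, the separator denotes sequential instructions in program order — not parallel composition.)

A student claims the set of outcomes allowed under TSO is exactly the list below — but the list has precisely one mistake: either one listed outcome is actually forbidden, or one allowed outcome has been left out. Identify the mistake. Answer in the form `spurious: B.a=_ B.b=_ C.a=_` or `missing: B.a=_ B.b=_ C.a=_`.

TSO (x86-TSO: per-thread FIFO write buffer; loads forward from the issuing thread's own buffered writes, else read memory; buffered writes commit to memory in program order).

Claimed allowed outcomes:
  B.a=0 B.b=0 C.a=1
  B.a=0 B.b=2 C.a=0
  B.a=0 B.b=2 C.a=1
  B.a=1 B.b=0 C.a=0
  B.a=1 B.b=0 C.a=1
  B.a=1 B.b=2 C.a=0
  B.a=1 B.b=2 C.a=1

missing: B.a=0 B.b=0 C.a=0

outcome vector order: (B.a,B.b,C.a)
under TSO → <0 0 0>; <0 0 1>; <0 2 0>; <0 2 1>; <1 0 0>; <1 0 1>; <1 2 0>; <1 2 1>
TSO∖claimed = {<0 0 0>}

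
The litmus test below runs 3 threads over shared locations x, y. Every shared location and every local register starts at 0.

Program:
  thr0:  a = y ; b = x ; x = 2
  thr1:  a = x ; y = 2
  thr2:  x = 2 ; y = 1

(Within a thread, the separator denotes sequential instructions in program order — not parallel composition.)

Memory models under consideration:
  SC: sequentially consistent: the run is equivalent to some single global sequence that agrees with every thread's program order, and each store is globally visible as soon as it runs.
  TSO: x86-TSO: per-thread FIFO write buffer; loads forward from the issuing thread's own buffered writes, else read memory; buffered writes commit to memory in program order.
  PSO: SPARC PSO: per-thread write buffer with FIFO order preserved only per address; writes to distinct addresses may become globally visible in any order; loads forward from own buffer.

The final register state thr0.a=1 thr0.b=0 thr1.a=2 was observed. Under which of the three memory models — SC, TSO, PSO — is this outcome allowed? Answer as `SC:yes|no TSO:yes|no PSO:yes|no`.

SC:no TSO:no PSO:yes

outcome vector order: (thr0.a,thr0.b,thr1.a)
under SC → 000 002 020 022 120 122 200 220 222
under TSO → 000 002 020 022 120 122 200 220 222
under PSO → 000 002 020 022 100 102 120 122 200 220 222
target 102 ∈ {PSO}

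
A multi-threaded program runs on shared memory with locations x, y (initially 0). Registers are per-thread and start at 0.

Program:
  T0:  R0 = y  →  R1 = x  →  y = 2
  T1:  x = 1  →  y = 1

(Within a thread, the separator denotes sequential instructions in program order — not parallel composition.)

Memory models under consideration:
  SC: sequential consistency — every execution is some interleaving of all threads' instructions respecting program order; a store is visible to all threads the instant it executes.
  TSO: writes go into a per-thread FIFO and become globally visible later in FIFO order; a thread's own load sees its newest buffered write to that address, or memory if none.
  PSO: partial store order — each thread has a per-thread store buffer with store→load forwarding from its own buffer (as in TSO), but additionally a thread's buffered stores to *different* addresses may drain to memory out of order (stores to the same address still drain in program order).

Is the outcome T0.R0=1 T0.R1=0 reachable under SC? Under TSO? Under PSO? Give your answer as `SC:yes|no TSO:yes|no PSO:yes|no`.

outcome vector order: (T0.R0,T0.R1)
SC: 3 outcomes — {<0 0> <0 1> <1 1>}
TSO: 3 outcomes — {<0 0> <0 1> <1 1>}
PSO: 4 outcomes — {<0 0> <0 1> <1 0> <1 1>}
target <1 0> ∈ {PSO}

SC:no TSO:no PSO:yes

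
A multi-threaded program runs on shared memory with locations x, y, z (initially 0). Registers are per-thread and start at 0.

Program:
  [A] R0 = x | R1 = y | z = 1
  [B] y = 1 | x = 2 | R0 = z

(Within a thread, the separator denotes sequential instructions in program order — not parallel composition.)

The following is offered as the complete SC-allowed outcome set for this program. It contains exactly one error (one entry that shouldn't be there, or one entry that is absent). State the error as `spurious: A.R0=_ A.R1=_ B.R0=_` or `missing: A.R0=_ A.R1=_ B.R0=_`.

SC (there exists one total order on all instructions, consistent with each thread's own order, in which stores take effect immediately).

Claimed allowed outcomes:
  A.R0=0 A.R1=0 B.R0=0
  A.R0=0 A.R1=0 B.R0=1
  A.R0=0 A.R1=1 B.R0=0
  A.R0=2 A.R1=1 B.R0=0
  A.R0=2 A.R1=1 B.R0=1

missing: A.R0=0 A.R1=1 B.R0=1

outcome vector order: (A.R0,A.R1,B.R0)
under SC → 000, 001, 010, 011, 210, 211
SC∖claimed = {011}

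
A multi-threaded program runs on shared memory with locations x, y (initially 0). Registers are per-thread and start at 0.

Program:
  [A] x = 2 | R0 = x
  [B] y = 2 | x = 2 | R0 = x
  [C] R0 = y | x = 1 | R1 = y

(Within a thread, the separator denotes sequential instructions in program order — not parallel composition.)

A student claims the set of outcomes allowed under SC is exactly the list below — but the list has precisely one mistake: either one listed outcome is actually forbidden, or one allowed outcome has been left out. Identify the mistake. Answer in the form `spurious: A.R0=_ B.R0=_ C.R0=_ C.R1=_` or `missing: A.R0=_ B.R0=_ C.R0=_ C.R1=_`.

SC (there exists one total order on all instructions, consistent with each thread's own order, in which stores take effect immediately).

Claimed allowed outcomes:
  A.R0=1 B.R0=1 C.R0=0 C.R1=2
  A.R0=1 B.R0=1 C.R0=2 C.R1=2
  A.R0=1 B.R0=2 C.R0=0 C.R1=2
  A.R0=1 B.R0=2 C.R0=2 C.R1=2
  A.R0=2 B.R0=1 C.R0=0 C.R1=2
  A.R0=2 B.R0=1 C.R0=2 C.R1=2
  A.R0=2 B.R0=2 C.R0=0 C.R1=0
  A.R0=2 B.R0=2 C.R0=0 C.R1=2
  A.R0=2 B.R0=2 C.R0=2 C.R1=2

outcome vector order: (A.R0,B.R0,C.R0,C.R1)
SC (10): <1 1 0 2>, <1 1 2 2>, <1 2 0 0>, <1 2 0 2>, <1 2 2 2>, <2 1 0 2>, <2 1 2 2>, <2 2 0 0>, <2 2 0 2>, <2 2 2 2>
SC∖claimed = {<1 2 0 0>}

missing: A.R0=1 B.R0=2 C.R0=0 C.R1=0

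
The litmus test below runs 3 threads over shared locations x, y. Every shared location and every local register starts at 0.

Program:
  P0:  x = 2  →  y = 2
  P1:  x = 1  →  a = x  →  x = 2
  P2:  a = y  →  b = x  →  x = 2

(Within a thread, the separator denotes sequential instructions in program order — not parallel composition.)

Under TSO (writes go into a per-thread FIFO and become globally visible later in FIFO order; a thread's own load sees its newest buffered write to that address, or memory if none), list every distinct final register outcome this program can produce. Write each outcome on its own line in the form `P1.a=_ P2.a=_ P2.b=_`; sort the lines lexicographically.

P1.a=1 P2.a=0 P2.b=0
P1.a=1 P2.a=0 P2.b=1
P1.a=1 P2.a=0 P2.b=2
P1.a=1 P2.a=2 P2.b=1
P1.a=1 P2.a=2 P2.b=2
P1.a=2 P2.a=0 P2.b=0
P1.a=2 P2.a=0 P2.b=1
P1.a=2 P2.a=0 P2.b=2
P1.a=2 P2.a=2 P2.b=1
P1.a=2 P2.a=2 P2.b=2

outcome vector order: (P1.a,P2.a,P2.b)
|TSO outcomes| = 10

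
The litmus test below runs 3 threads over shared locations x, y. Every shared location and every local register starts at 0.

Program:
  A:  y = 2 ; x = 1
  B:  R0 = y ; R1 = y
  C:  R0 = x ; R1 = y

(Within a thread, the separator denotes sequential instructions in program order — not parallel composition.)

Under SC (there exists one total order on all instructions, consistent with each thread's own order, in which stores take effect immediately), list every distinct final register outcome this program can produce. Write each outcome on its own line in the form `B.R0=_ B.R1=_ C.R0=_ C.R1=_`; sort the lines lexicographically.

outcome vector order: (B.R0,B.R1,C.R0,C.R1)
|SC outcomes| = 9

B.R0=0 B.R1=0 C.R0=0 C.R1=0
B.R0=0 B.R1=0 C.R0=0 C.R1=2
B.R0=0 B.R1=0 C.R0=1 C.R1=2
B.R0=0 B.R1=2 C.R0=0 C.R1=0
B.R0=0 B.R1=2 C.R0=0 C.R1=2
B.R0=0 B.R1=2 C.R0=1 C.R1=2
B.R0=2 B.R1=2 C.R0=0 C.R1=0
B.R0=2 B.R1=2 C.R0=0 C.R1=2
B.R0=2 B.R1=2 C.R0=1 C.R1=2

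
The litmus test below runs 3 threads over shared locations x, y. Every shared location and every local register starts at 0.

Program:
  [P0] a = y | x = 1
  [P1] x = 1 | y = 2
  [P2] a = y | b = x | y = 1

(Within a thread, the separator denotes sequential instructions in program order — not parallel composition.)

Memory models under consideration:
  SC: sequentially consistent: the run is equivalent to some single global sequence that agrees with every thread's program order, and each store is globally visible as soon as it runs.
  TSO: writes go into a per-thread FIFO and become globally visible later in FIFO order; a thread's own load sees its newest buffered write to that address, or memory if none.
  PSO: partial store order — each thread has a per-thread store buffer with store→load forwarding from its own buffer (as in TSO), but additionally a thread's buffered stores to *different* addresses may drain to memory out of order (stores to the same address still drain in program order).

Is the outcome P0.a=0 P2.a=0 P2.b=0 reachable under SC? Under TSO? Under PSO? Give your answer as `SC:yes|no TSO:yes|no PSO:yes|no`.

SC:yes TSO:yes PSO:yes

outcome vector order: (P0.a,P2.a,P2.b)
SC: 9 outcomes — {(0,0,0), (0,0,1), (0,2,1), (1,0,0), (1,0,1), (1,2,1), (2,0,0), (2,0,1), (2,2,1)}
TSO: 9 outcomes — {(0,0,0), (0,0,1), (0,2,1), (1,0,0), (1,0,1), (1,2,1), (2,0,0), (2,0,1), (2,2,1)}
PSO: 12 outcomes — {(0,0,0), (0,0,1), (0,2,0), (0,2,1), (1,0,0), (1,0,1), (1,2,0), (1,2,1), (2,0,0), (2,0,1), (2,2,0), (2,2,1)}
target (0,0,0) ∈ {SC,TSO,PSO}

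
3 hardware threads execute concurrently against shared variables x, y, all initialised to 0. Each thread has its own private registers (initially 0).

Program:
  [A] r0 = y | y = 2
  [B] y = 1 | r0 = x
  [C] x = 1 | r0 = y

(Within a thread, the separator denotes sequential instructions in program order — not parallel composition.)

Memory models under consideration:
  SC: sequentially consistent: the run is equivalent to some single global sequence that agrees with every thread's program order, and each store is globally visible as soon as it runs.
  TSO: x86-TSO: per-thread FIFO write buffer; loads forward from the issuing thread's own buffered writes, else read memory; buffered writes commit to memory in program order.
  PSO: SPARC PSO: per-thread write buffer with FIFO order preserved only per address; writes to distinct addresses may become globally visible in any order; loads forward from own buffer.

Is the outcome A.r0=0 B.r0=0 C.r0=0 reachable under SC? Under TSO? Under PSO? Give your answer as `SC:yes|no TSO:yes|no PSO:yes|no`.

SC:no TSO:yes PSO:yes

outcome vector order: (A.r0,B.r0,C.r0)
SC (10): (0,0,1); (0,0,2); (0,1,0); (0,1,1); (0,1,2); (1,0,1); (1,0,2); (1,1,0); (1,1,1); (1,1,2)
TSO (12): (0,0,0); (0,0,1); (0,0,2); (0,1,0); (0,1,1); (0,1,2); (1,0,0); (1,0,1); (1,0,2); (1,1,0); (1,1,1); (1,1,2)
PSO (12): (0,0,0); (0,0,1); (0,0,2); (0,1,0); (0,1,1); (0,1,2); (1,0,0); (1,0,1); (1,0,2); (1,1,0); (1,1,1); (1,1,2)
target (0,0,0) ∈ {TSO,PSO}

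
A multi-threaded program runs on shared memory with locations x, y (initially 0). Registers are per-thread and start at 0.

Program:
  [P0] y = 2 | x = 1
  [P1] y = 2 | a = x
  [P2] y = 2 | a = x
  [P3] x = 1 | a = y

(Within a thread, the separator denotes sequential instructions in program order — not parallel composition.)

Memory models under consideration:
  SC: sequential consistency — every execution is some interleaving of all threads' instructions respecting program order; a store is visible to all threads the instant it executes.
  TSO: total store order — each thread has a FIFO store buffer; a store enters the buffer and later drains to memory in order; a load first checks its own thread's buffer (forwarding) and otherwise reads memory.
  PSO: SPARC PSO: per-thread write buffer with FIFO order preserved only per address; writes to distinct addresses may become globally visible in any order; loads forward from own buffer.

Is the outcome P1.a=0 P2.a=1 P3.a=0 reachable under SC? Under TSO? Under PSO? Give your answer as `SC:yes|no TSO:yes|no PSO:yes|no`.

outcome vector order: (P1.a,P2.a,P3.a)
SC (5): <0 0 2>; <0 1 2>; <1 0 2>; <1 1 0>; <1 1 2>
TSO (8): <0 0 0>; <0 0 2>; <0 1 0>; <0 1 2>; <1 0 0>; <1 0 2>; <1 1 0>; <1 1 2>
PSO (8): <0 0 0>; <0 0 2>; <0 1 0>; <0 1 2>; <1 0 0>; <1 0 2>; <1 1 0>; <1 1 2>
target <0 1 0> ∈ {TSO,PSO}

SC:no TSO:yes PSO:yes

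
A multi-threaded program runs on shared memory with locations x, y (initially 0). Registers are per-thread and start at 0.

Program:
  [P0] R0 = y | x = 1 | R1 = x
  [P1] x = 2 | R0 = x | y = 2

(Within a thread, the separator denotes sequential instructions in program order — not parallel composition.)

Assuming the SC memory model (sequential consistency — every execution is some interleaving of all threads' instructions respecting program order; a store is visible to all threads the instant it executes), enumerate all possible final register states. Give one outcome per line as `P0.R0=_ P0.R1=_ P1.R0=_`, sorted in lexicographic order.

P0.R0=0 P0.R1=1 P1.R0=1
P0.R0=0 P0.R1=1 P1.R0=2
P0.R0=0 P0.R1=2 P1.R0=2
P0.R0=2 P0.R1=1 P1.R0=2

outcome vector order: (P0.R0,P0.R1,P1.R0)
|SC outcomes| = 4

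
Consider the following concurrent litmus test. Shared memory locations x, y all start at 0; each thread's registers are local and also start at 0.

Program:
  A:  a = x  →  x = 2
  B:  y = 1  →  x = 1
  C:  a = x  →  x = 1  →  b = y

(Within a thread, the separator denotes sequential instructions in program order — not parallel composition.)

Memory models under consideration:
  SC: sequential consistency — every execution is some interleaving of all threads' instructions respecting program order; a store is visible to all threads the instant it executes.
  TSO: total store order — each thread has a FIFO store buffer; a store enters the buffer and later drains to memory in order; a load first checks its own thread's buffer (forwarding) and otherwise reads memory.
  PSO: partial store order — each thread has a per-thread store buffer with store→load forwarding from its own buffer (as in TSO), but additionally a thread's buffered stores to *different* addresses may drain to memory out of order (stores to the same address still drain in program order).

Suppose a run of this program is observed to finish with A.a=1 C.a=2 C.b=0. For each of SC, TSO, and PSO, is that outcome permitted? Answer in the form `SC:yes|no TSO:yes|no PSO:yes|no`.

outcome vector order: (A.a,C.a,C.b)
[SC] allowed = {000, 001, 011, 020, 021, 100, 101, 111, 121}
[TSO] allowed = {000, 001, 011, 020, 021, 100, 101, 111, 121}
[PSO] allowed = {000, 001, 010, 011, 020, 021, 100, 101, 110, 111, 120, 121}
target 120 ∈ {PSO}

SC:no TSO:no PSO:yes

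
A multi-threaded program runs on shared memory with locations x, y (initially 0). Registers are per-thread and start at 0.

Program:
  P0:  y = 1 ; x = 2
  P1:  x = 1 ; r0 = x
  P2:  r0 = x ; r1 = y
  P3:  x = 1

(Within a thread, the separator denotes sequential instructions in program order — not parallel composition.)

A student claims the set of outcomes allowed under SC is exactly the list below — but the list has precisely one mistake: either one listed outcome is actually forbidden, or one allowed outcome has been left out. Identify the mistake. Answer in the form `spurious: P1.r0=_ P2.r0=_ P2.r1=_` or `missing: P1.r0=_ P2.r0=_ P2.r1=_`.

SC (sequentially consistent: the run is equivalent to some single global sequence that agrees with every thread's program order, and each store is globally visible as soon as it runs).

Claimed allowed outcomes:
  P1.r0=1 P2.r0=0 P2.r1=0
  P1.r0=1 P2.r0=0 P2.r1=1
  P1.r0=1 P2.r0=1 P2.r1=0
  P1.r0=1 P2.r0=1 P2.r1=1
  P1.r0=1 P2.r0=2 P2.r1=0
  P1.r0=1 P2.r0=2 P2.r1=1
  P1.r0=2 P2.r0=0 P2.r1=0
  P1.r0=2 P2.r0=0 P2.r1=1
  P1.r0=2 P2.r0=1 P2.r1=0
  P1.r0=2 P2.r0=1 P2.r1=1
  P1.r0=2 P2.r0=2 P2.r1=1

spurious: P1.r0=1 P2.r0=2 P2.r1=0

outcome vector order: (P1.r0,P2.r0,P2.r1)
under SC → <1 0 0> <1 0 1> <1 1 0> <1 1 1> <1 2 1> <2 0 0> <2 0 1> <2 1 0> <2 1 1> <2 2 1>
claimed∖SC = {<1 2 0>}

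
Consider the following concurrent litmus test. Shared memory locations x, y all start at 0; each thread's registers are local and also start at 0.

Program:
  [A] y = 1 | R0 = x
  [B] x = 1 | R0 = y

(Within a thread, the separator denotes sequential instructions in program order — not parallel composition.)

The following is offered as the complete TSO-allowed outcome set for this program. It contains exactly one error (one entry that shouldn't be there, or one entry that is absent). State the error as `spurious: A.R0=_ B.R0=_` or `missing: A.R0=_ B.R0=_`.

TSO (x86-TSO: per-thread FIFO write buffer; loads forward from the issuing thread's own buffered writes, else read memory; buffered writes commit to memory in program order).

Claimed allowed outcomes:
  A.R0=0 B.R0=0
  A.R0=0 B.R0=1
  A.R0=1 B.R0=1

outcome vector order: (A.R0,B.R0)
[TSO] allowed = {(0,0) (0,1) (1,0) (1,1)}
TSO∖claimed = {(1,0)}

missing: A.R0=1 B.R0=0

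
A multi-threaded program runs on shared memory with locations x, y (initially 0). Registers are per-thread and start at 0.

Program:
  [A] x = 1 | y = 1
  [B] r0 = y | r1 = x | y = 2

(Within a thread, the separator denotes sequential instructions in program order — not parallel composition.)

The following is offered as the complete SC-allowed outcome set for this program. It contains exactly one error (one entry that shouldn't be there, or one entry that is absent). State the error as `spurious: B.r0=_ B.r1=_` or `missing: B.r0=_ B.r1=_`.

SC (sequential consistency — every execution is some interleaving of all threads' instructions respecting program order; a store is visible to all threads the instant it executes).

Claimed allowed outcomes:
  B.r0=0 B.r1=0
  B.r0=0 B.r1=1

missing: B.r0=1 B.r1=1

outcome vector order: (B.r0,B.r1)
SC: 3 outcomes — {<0 0> <0 1> <1 1>}
SC∖claimed = {<1 1>}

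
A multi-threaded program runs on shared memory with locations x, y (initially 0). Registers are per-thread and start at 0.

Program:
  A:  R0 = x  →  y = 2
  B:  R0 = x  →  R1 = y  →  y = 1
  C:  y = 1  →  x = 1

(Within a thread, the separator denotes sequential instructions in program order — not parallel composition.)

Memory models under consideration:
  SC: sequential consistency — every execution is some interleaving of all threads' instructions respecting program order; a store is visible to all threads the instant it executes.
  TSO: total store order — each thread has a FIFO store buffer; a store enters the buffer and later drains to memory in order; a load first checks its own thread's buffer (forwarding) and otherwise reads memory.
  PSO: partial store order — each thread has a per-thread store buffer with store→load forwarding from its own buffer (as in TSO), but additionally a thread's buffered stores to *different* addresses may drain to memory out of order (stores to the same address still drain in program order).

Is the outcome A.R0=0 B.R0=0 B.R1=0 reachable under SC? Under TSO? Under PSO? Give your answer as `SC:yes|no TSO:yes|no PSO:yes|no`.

SC:yes TSO:yes PSO:yes

outcome vector order: (A.R0,B.R0,B.R1)
[SC] allowed = {000 001 002 011 012 100 101 102 111 112}
[TSO] allowed = {000 001 002 011 012 100 101 102 111 112}
[PSO] allowed = {000 001 002 010 011 012 100 101 102 110 111 112}
target 000 ∈ {SC,TSO,PSO}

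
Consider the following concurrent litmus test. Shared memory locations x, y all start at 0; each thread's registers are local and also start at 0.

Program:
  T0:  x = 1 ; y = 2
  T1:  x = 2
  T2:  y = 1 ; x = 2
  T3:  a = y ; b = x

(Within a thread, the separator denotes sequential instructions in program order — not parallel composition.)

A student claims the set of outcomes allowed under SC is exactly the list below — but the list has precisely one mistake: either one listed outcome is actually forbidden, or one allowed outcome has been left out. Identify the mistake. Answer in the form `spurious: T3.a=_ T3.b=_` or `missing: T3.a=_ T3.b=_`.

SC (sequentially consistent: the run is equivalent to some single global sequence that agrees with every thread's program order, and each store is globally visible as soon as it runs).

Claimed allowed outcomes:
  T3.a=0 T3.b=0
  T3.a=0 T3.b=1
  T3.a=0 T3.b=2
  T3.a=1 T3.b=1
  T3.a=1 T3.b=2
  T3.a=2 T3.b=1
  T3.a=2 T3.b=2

outcome vector order: (T3.a,T3.b)
under SC → 0/0, 0/1, 0/2, 1/0, 1/1, 1/2, 2/1, 2/2
SC∖claimed = {1/0}

missing: T3.a=1 T3.b=0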